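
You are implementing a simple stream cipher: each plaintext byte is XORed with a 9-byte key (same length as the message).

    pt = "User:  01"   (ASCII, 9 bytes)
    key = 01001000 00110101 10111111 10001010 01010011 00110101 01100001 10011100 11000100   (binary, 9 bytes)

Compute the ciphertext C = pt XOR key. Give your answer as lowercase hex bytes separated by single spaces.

XOR is its own inverse, so applying the key byte-wise gives the result directly.
byte 0:  85 ^  72 =  29
byte 1: 115 ^  53 =  70
byte 2: 101 ^ 191 = 218
byte 3: 114 ^ 138 = 248
byte 4:  58 ^  83 = 105
byte 5:  32 ^  53 =  21
byte 6:  32 ^  97 =  65
byte 7:  48 ^ 156 = 172
byte 8:  49 ^ 196 = 245

1d 46 da f8 69 15 41 ac f5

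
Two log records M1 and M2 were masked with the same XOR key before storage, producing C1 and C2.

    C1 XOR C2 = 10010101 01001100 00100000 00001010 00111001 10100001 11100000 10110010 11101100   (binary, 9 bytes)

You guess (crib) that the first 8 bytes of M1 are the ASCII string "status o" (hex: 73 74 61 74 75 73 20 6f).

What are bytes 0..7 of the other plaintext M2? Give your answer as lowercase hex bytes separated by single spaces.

Since C1 ⊕ C2 = M1 ⊕ M2, XORing with the guessed M1 bytes yields the corresponding M2 bytes: M2 = (C1 ⊕ C2) ⊕ M1.
byte 0: 95 xor 73 = e6
byte 1: 4c xor 74 = 38
byte 2: 20 xor 61 = 41
byte 3: 0a xor 74 = 7e
byte 4: 39 xor 75 = 4c
byte 5: a1 xor 73 = d2
byte 6: e0 xor 20 = c0
byte 7: b2 xor 6f = dd

e6 38 41 7e 4c d2 c0 dd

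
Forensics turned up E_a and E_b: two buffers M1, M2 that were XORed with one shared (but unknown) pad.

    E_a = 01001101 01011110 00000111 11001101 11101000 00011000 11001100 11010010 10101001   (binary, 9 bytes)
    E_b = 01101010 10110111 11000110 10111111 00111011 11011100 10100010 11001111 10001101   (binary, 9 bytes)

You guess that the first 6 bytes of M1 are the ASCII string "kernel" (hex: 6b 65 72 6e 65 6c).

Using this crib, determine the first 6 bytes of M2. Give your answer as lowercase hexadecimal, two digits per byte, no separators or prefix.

First, E_a ⊕ E_b = (M1 ⊕ K) ⊕ (M2 ⊕ K) = M1 ⊕ M2, so the key drops out. Then M2 = (M1 ⊕ M2) ⊕ M1 over the first 6 bytes.
byte 0: (4d XOR 6a) XOR 6b = 27 XOR 6b = 4c
byte 1: (5e XOR b7) XOR 65 = e9 XOR 65 = 8c
byte 2: (07 XOR c6) XOR 72 = c1 XOR 72 = b3
byte 3: (cd XOR bf) XOR 6e = 72 XOR 6e = 1c
byte 4: (e8 XOR 3b) XOR 65 = d3 XOR 65 = b6
byte 5: (18 XOR dc) XOR 6c = c4 XOR 6c = a8

4c8cb31cb6a8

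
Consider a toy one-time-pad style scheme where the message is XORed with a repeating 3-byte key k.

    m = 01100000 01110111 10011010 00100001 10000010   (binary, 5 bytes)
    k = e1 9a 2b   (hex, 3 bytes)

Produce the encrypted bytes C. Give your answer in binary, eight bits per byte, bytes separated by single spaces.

The 3-byte key repeats, so the effective keystream is e1 9a 2b e1 9a.
byte 0: 01100000 XOR 11100001 = 10000001
byte 1: 01110111 XOR 10011010 = 11101101
byte 2: 10011010 XOR 00101011 = 10110001
byte 3: 00100001 XOR 11100001 = 11000000
byte 4: 10000010 XOR 10011010 = 00011000

10000001 11101101 10110001 11000000 00011000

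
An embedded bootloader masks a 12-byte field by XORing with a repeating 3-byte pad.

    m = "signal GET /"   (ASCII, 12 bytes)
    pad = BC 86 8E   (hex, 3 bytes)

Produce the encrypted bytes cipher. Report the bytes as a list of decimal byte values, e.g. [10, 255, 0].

The 3-byte key repeats, so the effective keystream is bc 86 8e bc 86 8e bc 86 8e bc 86 8e.
byte 0: 01110011 xor 10111100 = 11001111
byte 1: 01101001 xor 10000110 = 11101111
byte 2: 01100111 xor 10001110 = 11101001
byte 3: 01101110 xor 10111100 = 11010010
byte 4: 01100001 xor 10000110 = 11100111
byte 5: 01101100 xor 10001110 = 11100010
byte 6: 00100000 xor 10111100 = 10011100
byte 7: 01000111 xor 10000110 = 11000001
byte 8: 01000101 xor 10001110 = 11001011
byte 9: 01010100 xor 10111100 = 11101000
byte 10: 00100000 xor 10000110 = 10100110
byte 11: 00101111 xor 10001110 = 10100001

[207, 239, 233, 210, 231, 226, 156, 193, 203, 232, 166, 161]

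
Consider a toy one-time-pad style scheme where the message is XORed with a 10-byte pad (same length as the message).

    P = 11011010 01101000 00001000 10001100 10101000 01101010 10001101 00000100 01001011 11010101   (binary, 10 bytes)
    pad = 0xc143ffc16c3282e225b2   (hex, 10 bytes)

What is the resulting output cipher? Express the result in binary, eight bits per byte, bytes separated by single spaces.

byte 0: 218 XOR 193 =  27
byte 1: 104 XOR  67 =  43
byte 2:   8 XOR 255 = 247
byte 3: 140 XOR 193 =  77
byte 4: 168 XOR 108 = 196
byte 5: 106 XOR  50 =  88
byte 6: 141 XOR 130 =  15
byte 7:   4 XOR 226 = 230
byte 8:  75 XOR  37 = 110
byte 9: 213 XOR 178 = 103

00011011 00101011 11110111 01001101 11000100 01011000 00001111 11100110 01101110 01100111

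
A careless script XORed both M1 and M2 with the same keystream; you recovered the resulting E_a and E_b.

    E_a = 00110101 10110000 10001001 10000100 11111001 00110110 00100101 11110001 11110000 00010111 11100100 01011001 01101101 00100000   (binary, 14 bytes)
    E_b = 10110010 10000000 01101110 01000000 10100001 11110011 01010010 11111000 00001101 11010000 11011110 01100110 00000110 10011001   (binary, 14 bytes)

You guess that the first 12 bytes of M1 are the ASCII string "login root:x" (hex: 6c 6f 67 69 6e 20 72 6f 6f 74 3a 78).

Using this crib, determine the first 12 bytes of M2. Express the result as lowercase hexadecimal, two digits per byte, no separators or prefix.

First, E_a ⊕ E_b = (M1 ⊕ K) ⊕ (M2 ⊕ K) = M1 ⊕ M2, so the key drops out. Then M2 = (M1 ⊕ M2) ⊕ M1 over the first 12 bytes.
byte 0: (35 ⊕ b2) ⊕ 6c = 87 ⊕ 6c = eb
byte 1: (b0 ⊕ 80) ⊕ 6f = 30 ⊕ 6f = 5f
byte 2: (89 ⊕ 6e) ⊕ 67 = e7 ⊕ 67 = 80
byte 3: (84 ⊕ 40) ⊕ 69 = c4 ⊕ 69 = ad
byte 4: (f9 ⊕ a1) ⊕ 6e = 58 ⊕ 6e = 36
byte 5: (36 ⊕ f3) ⊕ 20 = c5 ⊕ 20 = e5
byte 6: (25 ⊕ 52) ⊕ 72 = 77 ⊕ 72 = 05
byte 7: (f1 ⊕ f8) ⊕ 6f = 09 ⊕ 6f = 66
byte 8: (f0 ⊕ 0d) ⊕ 6f = fd ⊕ 6f = 92
byte 9: (17 ⊕ d0) ⊕ 74 = c7 ⊕ 74 = b3
byte 10: (e4 ⊕ de) ⊕ 3a = 3a ⊕ 3a = 00
byte 11: (59 ⊕ 66) ⊕ 78 = 3f ⊕ 78 = 47

eb5f80ad36e5056692b30047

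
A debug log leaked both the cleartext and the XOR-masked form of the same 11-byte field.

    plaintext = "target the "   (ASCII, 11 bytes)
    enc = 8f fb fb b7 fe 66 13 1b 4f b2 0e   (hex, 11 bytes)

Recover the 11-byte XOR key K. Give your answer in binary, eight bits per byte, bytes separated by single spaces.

11111011 10011010 10001001 11010000 10011011 00010010 00110011 01101111 00100111 11010111 00101110

Since enc = plaintext ⊕ K, XORing both sides with plaintext gives K = plaintext ⊕ enc.
byte 0: 01110100 ⊕ 10001111 = 11111011
byte 1: 01100001 ⊕ 11111011 = 10011010
byte 2: 01110010 ⊕ 11111011 = 10001001
byte 3: 01100111 ⊕ 10110111 = 11010000
byte 4: 01100101 ⊕ 11111110 = 10011011
byte 5: 01110100 ⊕ 01100110 = 00010010
byte 6: 00100000 ⊕ 00010011 = 00110011
byte 7: 01110100 ⊕ 00011011 = 01101111
byte 8: 01101000 ⊕ 01001111 = 00100111
byte 9: 01100101 ⊕ 10110010 = 11010111
byte 10: 00100000 ⊕ 00001110 = 00101110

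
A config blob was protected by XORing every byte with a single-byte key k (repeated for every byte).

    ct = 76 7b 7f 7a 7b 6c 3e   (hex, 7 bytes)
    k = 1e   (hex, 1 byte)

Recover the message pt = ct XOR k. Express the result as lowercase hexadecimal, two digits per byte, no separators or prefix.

The 1-byte key repeats, so the effective keystream is 1e 1e 1e 1e 1e 1e 1e.
byte 0: 76 ^ 1e = 68
byte 1: 7b ^ 1e = 65
byte 2: 7f ^ 1e = 61
byte 3: 7a ^ 1e = 64
byte 4: 7b ^ 1e = 65
byte 5: 6c ^ 1e = 72
byte 6: 3e ^ 1e = 20

68656164657220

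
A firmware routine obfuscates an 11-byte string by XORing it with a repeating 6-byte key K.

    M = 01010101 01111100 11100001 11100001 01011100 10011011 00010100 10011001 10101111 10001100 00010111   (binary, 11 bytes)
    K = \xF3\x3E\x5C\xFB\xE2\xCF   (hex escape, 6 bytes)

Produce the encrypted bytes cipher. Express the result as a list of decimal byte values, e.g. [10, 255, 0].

The 6-byte key repeats, so the effective keystream is f3 3e 5c fb e2 cf f3 3e 5c fb e2.
byte 0: 55 ⊕ f3 = a6
byte 1: 7c ⊕ 3e = 42
byte 2: e1 ⊕ 5c = bd
byte 3: e1 ⊕ fb = 1a
byte 4: 5c ⊕ e2 = be
byte 5: 9b ⊕ cf = 54
byte 6: 14 ⊕ f3 = e7
byte 7: 99 ⊕ 3e = a7
byte 8: af ⊕ 5c = f3
byte 9: 8c ⊕ fb = 77
byte 10: 17 ⊕ e2 = f5

[166, 66, 189, 26, 190, 84, 231, 167, 243, 119, 245]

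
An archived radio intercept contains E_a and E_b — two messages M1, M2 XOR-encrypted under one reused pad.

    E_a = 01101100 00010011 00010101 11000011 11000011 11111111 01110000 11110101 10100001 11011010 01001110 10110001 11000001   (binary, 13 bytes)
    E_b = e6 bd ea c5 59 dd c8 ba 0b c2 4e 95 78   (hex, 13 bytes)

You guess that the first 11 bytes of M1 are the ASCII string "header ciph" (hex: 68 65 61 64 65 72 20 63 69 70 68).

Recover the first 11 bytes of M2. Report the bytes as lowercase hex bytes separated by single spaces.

e2 cb 9e 62 ff 50 98 2c c3 68 68

First, E_a ⊕ E_b = (M1 ⊕ K) ⊕ (M2 ⊕ K) = M1 ⊕ M2, so the key drops out. Then M2 = (M1 ⊕ M2) ⊕ M1 over the first 11 bytes.
byte 0: (6c ^ e6) ^ 68 = 8a ^ 68 = e2
byte 1: (13 ^ bd) ^ 65 = ae ^ 65 = cb
byte 2: (15 ^ ea) ^ 61 = ff ^ 61 = 9e
byte 3: (c3 ^ c5) ^ 64 = 06 ^ 64 = 62
byte 4: (c3 ^ 59) ^ 65 = 9a ^ 65 = ff
byte 5: (ff ^ dd) ^ 72 = 22 ^ 72 = 50
byte 6: (70 ^ c8) ^ 20 = b8 ^ 20 = 98
byte 7: (f5 ^ ba) ^ 63 = 4f ^ 63 = 2c
byte 8: (a1 ^ 0b) ^ 69 = aa ^ 69 = c3
byte 9: (da ^ c2) ^ 70 = 18 ^ 70 = 68
byte 10: (4e ^ 4e) ^ 68 = 00 ^ 68 = 68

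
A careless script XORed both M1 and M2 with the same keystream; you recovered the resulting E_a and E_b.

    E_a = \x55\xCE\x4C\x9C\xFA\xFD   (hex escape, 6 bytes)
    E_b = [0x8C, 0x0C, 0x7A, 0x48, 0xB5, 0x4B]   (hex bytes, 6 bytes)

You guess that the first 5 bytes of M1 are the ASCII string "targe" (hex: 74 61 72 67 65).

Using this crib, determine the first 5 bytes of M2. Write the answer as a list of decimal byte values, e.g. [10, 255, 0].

[173, 163, 68, 179, 42]

First, E_a ⊕ E_b = (M1 ⊕ K) ⊕ (M2 ⊕ K) = M1 ⊕ M2, so the key drops out. Then M2 = (M1 ⊕ M2) ⊕ M1 over the first 5 bytes.
byte 0: (55 XOR 8c) XOR 74 = d9 XOR 74 = ad
byte 1: (ce XOR 0c) XOR 61 = c2 XOR 61 = a3
byte 2: (4c XOR 7a) XOR 72 = 36 XOR 72 = 44
byte 3: (9c XOR 48) XOR 67 = d4 XOR 67 = b3
byte 4: (fa XOR b5) XOR 65 = 4f XOR 65 = 2a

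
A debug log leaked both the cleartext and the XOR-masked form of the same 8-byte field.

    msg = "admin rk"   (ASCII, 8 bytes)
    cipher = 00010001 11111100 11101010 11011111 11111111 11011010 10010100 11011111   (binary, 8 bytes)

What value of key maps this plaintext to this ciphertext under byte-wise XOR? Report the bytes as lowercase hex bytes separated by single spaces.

70 98 87 b6 91 fa e6 b4

Since cipher = msg ⊕ key, XORing both sides with msg gives key = msg ⊕ cipher.
61 ^ 11 = 70
64 ^ fc = 98
6d ^ ea = 87
69 ^ df = b6
6e ^ ff = 91
20 ^ da = fa
72 ^ 94 = e6
6b ^ df = b4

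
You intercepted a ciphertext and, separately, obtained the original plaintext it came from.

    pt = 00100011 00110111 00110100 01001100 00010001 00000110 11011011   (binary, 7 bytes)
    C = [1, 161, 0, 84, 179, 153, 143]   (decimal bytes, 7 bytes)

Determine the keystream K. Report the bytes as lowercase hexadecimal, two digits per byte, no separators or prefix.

Since C = pt ⊕ K, XORing both sides with pt gives K = pt ⊕ C.
byte 0: 23 xor 01 = 22
byte 1: 37 xor a1 = 96
byte 2: 34 xor 00 = 34
byte 3: 4c xor 54 = 18
byte 4: 11 xor b3 = a2
byte 5: 06 xor 99 = 9f
byte 6: db xor 8f = 54

22963418a29f54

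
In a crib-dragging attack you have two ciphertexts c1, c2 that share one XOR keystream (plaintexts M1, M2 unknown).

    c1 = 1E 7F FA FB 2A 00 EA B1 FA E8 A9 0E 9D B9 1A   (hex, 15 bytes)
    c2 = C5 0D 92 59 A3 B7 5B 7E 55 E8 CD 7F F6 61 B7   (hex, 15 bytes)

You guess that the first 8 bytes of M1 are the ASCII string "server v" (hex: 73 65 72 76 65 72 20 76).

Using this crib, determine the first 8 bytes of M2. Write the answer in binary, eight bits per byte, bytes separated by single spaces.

10101000 00010111 00011010 11010100 11101100 11000101 10010001 10111001

First, c1 ⊕ c2 = (M1 ⊕ K) ⊕ (M2 ⊕ K) = M1 ⊕ M2, so the key drops out. Then M2 = (M1 ⊕ M2) ⊕ M1 over the first 8 bytes.
byte 0: (1e ⊕ c5) ⊕ 73 = db ⊕ 73 = a8
byte 1: (7f ⊕ 0d) ⊕ 65 = 72 ⊕ 65 = 17
byte 2: (fa ⊕ 92) ⊕ 72 = 68 ⊕ 72 = 1a
byte 3: (fb ⊕ 59) ⊕ 76 = a2 ⊕ 76 = d4
byte 4: (2a ⊕ a3) ⊕ 65 = 89 ⊕ 65 = ec
byte 5: (00 ⊕ b7) ⊕ 72 = b7 ⊕ 72 = c5
byte 6: (ea ⊕ 5b) ⊕ 20 = b1 ⊕ 20 = 91
byte 7: (b1 ⊕ 7e) ⊕ 76 = cf ⊕ 76 = b9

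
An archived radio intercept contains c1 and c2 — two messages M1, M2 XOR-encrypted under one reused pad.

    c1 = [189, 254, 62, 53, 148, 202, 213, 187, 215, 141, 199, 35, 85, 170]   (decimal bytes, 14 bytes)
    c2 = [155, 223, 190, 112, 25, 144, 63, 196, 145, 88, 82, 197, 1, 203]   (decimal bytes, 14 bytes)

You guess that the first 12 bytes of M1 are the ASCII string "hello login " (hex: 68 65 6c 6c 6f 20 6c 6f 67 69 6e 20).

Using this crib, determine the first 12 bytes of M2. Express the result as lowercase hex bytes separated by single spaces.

4e 44 ec 29 e2 7a 86 10 21 bc fb c6

First, c1 ⊕ c2 = (M1 ⊕ K) ⊕ (M2 ⊕ K) = M1 ⊕ M2, so the key drops out. Then M2 = (M1 ⊕ M2) ⊕ M1 over the first 12 bytes.
byte 0: (bd XOR 9b) XOR 68 = 26 XOR 68 = 4e
byte 1: (fe XOR df) XOR 65 = 21 XOR 65 = 44
byte 2: (3e XOR be) XOR 6c = 80 XOR 6c = ec
byte 3: (35 XOR 70) XOR 6c = 45 XOR 6c = 29
byte 4: (94 XOR 19) XOR 6f = 8d XOR 6f = e2
byte 5: (ca XOR 90) XOR 20 = 5a XOR 20 = 7a
byte 6: (d5 XOR 3f) XOR 6c = ea XOR 6c = 86
byte 7: (bb XOR c4) XOR 6f = 7f XOR 6f = 10
byte 8: (d7 XOR 91) XOR 67 = 46 XOR 67 = 21
byte 9: (8d XOR 58) XOR 69 = d5 XOR 69 = bc
byte 10: (c7 XOR 52) XOR 6e = 95 XOR 6e = fb
byte 11: (23 XOR c5) XOR 20 = e6 XOR 20 = c6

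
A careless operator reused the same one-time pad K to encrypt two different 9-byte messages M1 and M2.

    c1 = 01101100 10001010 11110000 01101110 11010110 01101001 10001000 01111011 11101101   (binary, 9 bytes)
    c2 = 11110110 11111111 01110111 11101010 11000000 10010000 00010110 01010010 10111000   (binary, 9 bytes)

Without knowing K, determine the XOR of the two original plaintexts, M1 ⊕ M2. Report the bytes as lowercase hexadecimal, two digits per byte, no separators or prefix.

c1 ⊕ c2 = (M1 ⊕ K) ⊕ (M2 ⊕ K) = M1 ⊕ M2 — the shared key cancels under XOR.
byte 0: 6c ⊕ f6 = 9a
byte 1: 8a ⊕ ff = 75
byte 2: f0 ⊕ 77 = 87
byte 3: 6e ⊕ ea = 84
byte 4: d6 ⊕ c0 = 16
byte 5: 69 ⊕ 90 = f9
byte 6: 88 ⊕ 16 = 9e
byte 7: 7b ⊕ 52 = 29
byte 8: ed ⊕ b8 = 55

9a75878416f99e2955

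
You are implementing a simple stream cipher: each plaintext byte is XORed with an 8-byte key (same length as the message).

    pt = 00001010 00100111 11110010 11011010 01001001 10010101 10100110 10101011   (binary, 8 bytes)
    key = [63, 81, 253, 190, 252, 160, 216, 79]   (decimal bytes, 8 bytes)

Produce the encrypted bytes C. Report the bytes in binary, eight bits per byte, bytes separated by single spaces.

00110101 01110110 00001111 01100100 10110101 00110101 01111110 11100100

0a ^ 3f = 35
27 ^ 51 = 76
f2 ^ fd = 0f
da ^ be = 64
49 ^ fc = b5
95 ^ a0 = 35
a6 ^ d8 = 7e
ab ^ 4f = e4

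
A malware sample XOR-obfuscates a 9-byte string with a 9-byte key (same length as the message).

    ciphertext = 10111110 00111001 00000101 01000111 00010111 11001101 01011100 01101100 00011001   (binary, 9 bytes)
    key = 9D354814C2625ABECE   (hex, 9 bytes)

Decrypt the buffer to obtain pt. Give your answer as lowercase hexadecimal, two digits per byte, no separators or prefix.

XOR is its own inverse, so applying the key byte-wise gives the result directly.
190 ⊕ 157 =  35
 57 ⊕  53 =  12
  5 ⊕  72 =  77
 71 ⊕  20 =  83
 23 ⊕ 194 = 213
205 ⊕  98 = 175
 92 ⊕  90 =   6
108 ⊕ 190 = 210
 25 ⊕ 206 = 215

230c4d53d5af06d2d7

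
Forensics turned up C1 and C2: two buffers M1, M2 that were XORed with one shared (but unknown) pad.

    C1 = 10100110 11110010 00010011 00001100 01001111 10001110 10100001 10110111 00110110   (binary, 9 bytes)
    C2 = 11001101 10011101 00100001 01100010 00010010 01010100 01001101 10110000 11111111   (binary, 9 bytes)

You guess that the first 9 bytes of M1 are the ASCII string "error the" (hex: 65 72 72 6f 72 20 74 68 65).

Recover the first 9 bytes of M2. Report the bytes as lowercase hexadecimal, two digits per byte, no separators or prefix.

First, C1 ⊕ C2 = (M1 ⊕ K) ⊕ (M2 ⊕ K) = M1 ⊕ M2, so the key drops out. Then M2 = (M1 ⊕ M2) ⊕ M1 over the first 9 bytes.
byte 0: (a6 xor cd) xor 65 = 6b xor 65 = 0e
byte 1: (f2 xor 9d) xor 72 = 6f xor 72 = 1d
byte 2: (13 xor 21) xor 72 = 32 xor 72 = 40
byte 3: (0c xor 62) xor 6f = 6e xor 6f = 01
byte 4: (4f xor 12) xor 72 = 5d xor 72 = 2f
byte 5: (8e xor 54) xor 20 = da xor 20 = fa
byte 6: (a1 xor 4d) xor 74 = ec xor 74 = 98
byte 7: (b7 xor b0) xor 68 = 07 xor 68 = 6f
byte 8: (36 xor ff) xor 65 = c9 xor 65 = ac

0e1d40012ffa986fac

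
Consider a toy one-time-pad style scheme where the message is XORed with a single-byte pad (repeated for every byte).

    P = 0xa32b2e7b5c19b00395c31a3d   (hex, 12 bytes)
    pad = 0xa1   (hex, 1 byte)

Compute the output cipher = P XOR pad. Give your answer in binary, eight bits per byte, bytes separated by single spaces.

The 1-byte key repeats, so the effective keystream is a1 a1 a1 a1 a1 a1 a1 a1 a1 a1 a1 a1.
byte 0: a3 ⊕ a1 = 02
byte 1: 2b ⊕ a1 = 8a
byte 2: 2e ⊕ a1 = 8f
byte 3: 7b ⊕ a1 = da
byte 4: 5c ⊕ a1 = fd
byte 5: 19 ⊕ a1 = b8
byte 6: b0 ⊕ a1 = 11
byte 7: 03 ⊕ a1 = a2
byte 8: 95 ⊕ a1 = 34
byte 9: c3 ⊕ a1 = 62
byte 10: 1a ⊕ a1 = bb
byte 11: 3d ⊕ a1 = 9c

00000010 10001010 10001111 11011010 11111101 10111000 00010001 10100010 00110100 01100010 10111011 10011100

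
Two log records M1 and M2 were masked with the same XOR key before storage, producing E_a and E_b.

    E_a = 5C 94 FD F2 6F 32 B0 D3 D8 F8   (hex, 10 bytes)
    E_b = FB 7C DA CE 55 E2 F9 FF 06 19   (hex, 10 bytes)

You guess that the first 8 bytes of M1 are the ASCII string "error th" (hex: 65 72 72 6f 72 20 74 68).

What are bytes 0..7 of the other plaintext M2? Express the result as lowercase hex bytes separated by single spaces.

First, E_a ⊕ E_b = (M1 ⊕ K) ⊕ (M2 ⊕ K) = M1 ⊕ M2, so the key drops out. Then M2 = (M1 ⊕ M2) ⊕ M1 over the first 8 bytes.
byte 0: (5c xor fb) xor 65 = a7 xor 65 = c2
byte 1: (94 xor 7c) xor 72 = e8 xor 72 = 9a
byte 2: (fd xor da) xor 72 = 27 xor 72 = 55
byte 3: (f2 xor ce) xor 6f = 3c xor 6f = 53
byte 4: (6f xor 55) xor 72 = 3a xor 72 = 48
byte 5: (32 xor e2) xor 20 = d0 xor 20 = f0
byte 6: (b0 xor f9) xor 74 = 49 xor 74 = 3d
byte 7: (d3 xor ff) xor 68 = 2c xor 68 = 44

c2 9a 55 53 48 f0 3d 44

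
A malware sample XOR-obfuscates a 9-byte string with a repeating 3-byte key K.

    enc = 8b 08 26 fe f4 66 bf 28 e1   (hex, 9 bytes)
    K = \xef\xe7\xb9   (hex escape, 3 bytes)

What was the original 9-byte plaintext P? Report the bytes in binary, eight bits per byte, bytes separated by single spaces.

The 3-byte key repeats, so the effective keystream is ef e7 b9 ef e7 b9 ef e7 b9.
byte 0: 8b ⊕ ef = 64
byte 1: 08 ⊕ e7 = ef
byte 2: 26 ⊕ b9 = 9f
byte 3: fe ⊕ ef = 11
byte 4: f4 ⊕ e7 = 13
byte 5: 66 ⊕ b9 = df
byte 6: bf ⊕ ef = 50
byte 7: 28 ⊕ e7 = cf
byte 8: e1 ⊕ b9 = 58

01100100 11101111 10011111 00010001 00010011 11011111 01010000 11001111 01011000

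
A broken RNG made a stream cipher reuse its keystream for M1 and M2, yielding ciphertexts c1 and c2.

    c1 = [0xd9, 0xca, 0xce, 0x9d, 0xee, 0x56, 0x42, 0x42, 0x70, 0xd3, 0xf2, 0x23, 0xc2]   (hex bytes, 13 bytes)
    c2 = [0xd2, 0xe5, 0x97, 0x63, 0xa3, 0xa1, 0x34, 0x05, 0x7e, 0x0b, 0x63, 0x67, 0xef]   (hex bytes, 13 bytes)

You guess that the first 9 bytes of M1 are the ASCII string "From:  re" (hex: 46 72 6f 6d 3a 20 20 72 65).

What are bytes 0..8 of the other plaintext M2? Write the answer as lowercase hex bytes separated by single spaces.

First, c1 ⊕ c2 = (M1 ⊕ K) ⊕ (M2 ⊕ K) = M1 ⊕ M2, so the key drops out. Then M2 = (M1 ⊕ M2) ⊕ M1 over the first 9 bytes.
byte 0: (d9 ^ d2) ^ 46 = 0b ^ 46 = 4d
byte 1: (ca ^ e5) ^ 72 = 2f ^ 72 = 5d
byte 2: (ce ^ 97) ^ 6f = 59 ^ 6f = 36
byte 3: (9d ^ 63) ^ 6d = fe ^ 6d = 93
byte 4: (ee ^ a3) ^ 3a = 4d ^ 3a = 77
byte 5: (56 ^ a1) ^ 20 = f7 ^ 20 = d7
byte 6: (42 ^ 34) ^ 20 = 76 ^ 20 = 56
byte 7: (42 ^ 05) ^ 72 = 47 ^ 72 = 35
byte 8: (70 ^ 7e) ^ 65 = 0e ^ 65 = 6b

4d 5d 36 93 77 d7 56 35 6b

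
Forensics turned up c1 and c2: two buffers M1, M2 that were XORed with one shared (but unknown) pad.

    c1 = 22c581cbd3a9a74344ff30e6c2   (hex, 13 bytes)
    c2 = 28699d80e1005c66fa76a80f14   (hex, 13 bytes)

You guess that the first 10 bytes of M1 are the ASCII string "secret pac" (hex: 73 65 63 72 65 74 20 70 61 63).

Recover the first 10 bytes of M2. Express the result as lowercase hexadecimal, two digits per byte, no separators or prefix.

First, c1 ⊕ c2 = (M1 ⊕ K) ⊕ (M2 ⊕ K) = M1 ⊕ M2, so the key drops out. Then M2 = (M1 ⊕ M2) ⊕ M1 over the first 10 bytes.
byte 0: (22 xor 28) xor 73 = 0a xor 73 = 79
byte 1: (c5 xor 69) xor 65 = ac xor 65 = c9
byte 2: (81 xor 9d) xor 63 = 1c xor 63 = 7f
byte 3: (cb xor 80) xor 72 = 4b xor 72 = 39
byte 4: (d3 xor e1) xor 65 = 32 xor 65 = 57
byte 5: (a9 xor 00) xor 74 = a9 xor 74 = dd
byte 6: (a7 xor 5c) xor 20 = fb xor 20 = db
byte 7: (43 xor 66) xor 70 = 25 xor 70 = 55
byte 8: (44 xor fa) xor 61 = be xor 61 = df
byte 9: (ff xor 76) xor 63 = 89 xor 63 = ea

79c97f3957dddb55dfea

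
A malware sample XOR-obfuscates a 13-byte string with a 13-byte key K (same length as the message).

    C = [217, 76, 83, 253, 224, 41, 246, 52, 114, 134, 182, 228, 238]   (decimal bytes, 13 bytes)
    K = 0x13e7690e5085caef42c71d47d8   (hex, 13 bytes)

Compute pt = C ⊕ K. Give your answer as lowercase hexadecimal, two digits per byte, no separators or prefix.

byte 0: d9 XOR 13 = ca
byte 1: 4c XOR e7 = ab
byte 2: 53 XOR 69 = 3a
byte 3: fd XOR 0e = f3
byte 4: e0 XOR 50 = b0
byte 5: 29 XOR 85 = ac
byte 6: f6 XOR ca = 3c
byte 7: 34 XOR ef = db
byte 8: 72 XOR 42 = 30
byte 9: 86 XOR c7 = 41
byte 10: b6 XOR 1d = ab
byte 11: e4 XOR 47 = a3
byte 12: ee XOR d8 = 36

caab3af3b0ac3cdb3041aba336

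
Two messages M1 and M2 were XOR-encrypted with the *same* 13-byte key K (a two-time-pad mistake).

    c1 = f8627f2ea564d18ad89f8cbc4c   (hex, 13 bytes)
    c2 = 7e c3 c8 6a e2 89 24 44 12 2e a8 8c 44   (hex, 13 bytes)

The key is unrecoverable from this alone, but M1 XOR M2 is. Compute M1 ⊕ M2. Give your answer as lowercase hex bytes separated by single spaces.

c1 ⊕ c2 = (M1 ⊕ K) ⊕ (M2 ⊕ K) = M1 ⊕ M2 — the shared key cancels under XOR.
248 ^ 126 = 134
 98 ^ 195 = 161
127 ^ 200 = 183
 46 ^ 106 =  68
165 ^ 226 =  71
100 ^ 137 = 237
209 ^  36 = 245
138 ^  68 = 206
216 ^  18 = 202
159 ^  46 = 177
140 ^ 168 =  36
188 ^ 140 =  48
 76 ^  68 =   8

86 a1 b7 44 47 ed f5 ce ca b1 24 30 08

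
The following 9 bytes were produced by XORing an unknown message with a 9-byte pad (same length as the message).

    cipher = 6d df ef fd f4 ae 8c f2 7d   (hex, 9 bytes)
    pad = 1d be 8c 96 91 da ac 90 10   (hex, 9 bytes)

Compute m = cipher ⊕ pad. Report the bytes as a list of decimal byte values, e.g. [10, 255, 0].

[112, 97, 99, 107, 101, 116, 32, 98, 109]

XOR is its own inverse, so applying the key byte-wise gives the result directly.
6d ⊕ 1d = 70
df ⊕ be = 61
ef ⊕ 8c = 63
fd ⊕ 96 = 6b
f4 ⊕ 91 = 65
ae ⊕ da = 74
8c ⊕ ac = 20
f2 ⊕ 90 = 62
7d ⊕ 10 = 6d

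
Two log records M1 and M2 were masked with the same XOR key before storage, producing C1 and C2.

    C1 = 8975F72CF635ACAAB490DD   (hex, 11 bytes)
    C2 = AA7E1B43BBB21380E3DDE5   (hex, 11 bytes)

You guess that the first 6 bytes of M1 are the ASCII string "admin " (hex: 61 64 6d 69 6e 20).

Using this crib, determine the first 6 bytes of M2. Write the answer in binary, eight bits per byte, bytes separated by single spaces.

01000010 01101111 10000001 00000110 00100011 10100111

First, C1 ⊕ C2 = (M1 ⊕ K) ⊕ (M2 ⊕ K) = M1 ⊕ M2, so the key drops out. Then M2 = (M1 ⊕ M2) ⊕ M1 over the first 6 bytes.
byte 0: (89 XOR aa) XOR 61 = 23 XOR 61 = 42
byte 1: (75 XOR 7e) XOR 64 = 0b XOR 64 = 6f
byte 2: (f7 XOR 1b) XOR 6d = ec XOR 6d = 81
byte 3: (2c XOR 43) XOR 69 = 6f XOR 69 = 06
byte 4: (f6 XOR bb) XOR 6e = 4d XOR 6e = 23
byte 5: (35 XOR b2) XOR 20 = 87 XOR 20 = a7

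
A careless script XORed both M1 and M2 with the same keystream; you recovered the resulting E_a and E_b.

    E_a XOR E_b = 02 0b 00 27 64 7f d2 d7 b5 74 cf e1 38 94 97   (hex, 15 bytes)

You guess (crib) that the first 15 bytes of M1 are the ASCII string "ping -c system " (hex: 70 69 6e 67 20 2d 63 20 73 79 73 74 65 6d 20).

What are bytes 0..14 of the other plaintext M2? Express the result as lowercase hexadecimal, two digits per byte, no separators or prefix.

Since E_a ⊕ E_b = M1 ⊕ M2, XORing with the guessed M1 bytes yields the corresponding M2 bytes: M2 = (E_a ⊕ E_b) ⊕ M1.
02 ⊕ 70 = 72
0b ⊕ 69 = 62
00 ⊕ 6e = 6e
27 ⊕ 67 = 40
64 ⊕ 20 = 44
7f ⊕ 2d = 52
d2 ⊕ 63 = b1
d7 ⊕ 20 = f7
b5 ⊕ 73 = c6
74 ⊕ 79 = 0d
cf ⊕ 73 = bc
e1 ⊕ 74 = 95
38 ⊕ 65 = 5d
94 ⊕ 6d = f9
97 ⊕ 20 = b7

72626e404452b1f7c60dbc955df9b7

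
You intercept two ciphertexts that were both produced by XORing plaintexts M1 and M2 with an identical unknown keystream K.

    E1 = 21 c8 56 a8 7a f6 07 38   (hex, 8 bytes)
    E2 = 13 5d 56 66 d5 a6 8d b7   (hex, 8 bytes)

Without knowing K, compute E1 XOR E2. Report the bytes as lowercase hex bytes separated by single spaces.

32 95 00 ce af 50 8a 8f

E1 ⊕ E2 = (M1 ⊕ K) ⊕ (M2 ⊕ K) = M1 ⊕ M2 — the shared key cancels under XOR.
byte 0: 21 ⊕ 13 = 32
byte 1: c8 ⊕ 5d = 95
byte 2: 56 ⊕ 56 = 00
byte 3: a8 ⊕ 66 = ce
byte 4: 7a ⊕ d5 = af
byte 5: f6 ⊕ a6 = 50
byte 6: 07 ⊕ 8d = 8a
byte 7: 38 ⊕ b7 = 8f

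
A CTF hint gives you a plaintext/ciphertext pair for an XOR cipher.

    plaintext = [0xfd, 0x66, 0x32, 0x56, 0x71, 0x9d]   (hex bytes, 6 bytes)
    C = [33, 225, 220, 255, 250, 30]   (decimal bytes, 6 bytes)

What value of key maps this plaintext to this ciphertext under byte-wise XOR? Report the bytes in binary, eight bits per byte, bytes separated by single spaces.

11011100 10000111 11101110 10101001 10001011 10000011

Since C = plaintext ⊕ key, XORing both sides with plaintext gives key = plaintext ⊕ C.
253 ^  33 = 220
102 ^ 225 = 135
 50 ^ 220 = 238
 86 ^ 255 = 169
113 ^ 250 = 139
157 ^  30 = 131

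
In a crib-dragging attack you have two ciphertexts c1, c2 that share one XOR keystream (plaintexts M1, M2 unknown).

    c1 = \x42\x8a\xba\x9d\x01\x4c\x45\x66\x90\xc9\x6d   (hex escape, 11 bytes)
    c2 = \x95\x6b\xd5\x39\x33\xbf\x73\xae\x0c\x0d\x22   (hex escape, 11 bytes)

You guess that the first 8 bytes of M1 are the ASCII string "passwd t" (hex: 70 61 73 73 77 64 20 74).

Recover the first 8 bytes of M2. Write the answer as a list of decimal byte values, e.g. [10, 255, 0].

[167, 128, 28, 215, 69, 151, 22, 188]

First, c1 ⊕ c2 = (M1 ⊕ K) ⊕ (M2 ⊕ K) = M1 ⊕ M2, so the key drops out. Then M2 = (M1 ⊕ M2) ⊕ M1 over the first 8 bytes.
byte 0: (42 XOR 95) XOR 70 = d7 XOR 70 = a7
byte 1: (8a XOR 6b) XOR 61 = e1 XOR 61 = 80
byte 2: (ba XOR d5) XOR 73 = 6f XOR 73 = 1c
byte 3: (9d XOR 39) XOR 73 = a4 XOR 73 = d7
byte 4: (01 XOR 33) XOR 77 = 32 XOR 77 = 45
byte 5: (4c XOR bf) XOR 64 = f3 XOR 64 = 97
byte 6: (45 XOR 73) XOR 20 = 36 XOR 20 = 16
byte 7: (66 XOR ae) XOR 74 = c8 XOR 74 = bc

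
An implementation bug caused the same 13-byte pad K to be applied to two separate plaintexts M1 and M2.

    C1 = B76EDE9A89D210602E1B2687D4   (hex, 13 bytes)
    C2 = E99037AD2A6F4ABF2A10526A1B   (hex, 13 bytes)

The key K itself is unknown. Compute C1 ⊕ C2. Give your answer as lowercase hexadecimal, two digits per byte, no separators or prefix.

C1 ⊕ C2 = (M1 ⊕ K) ⊕ (M2 ⊕ K) = M1 ⊕ M2 — the shared key cancels under XOR.
byte 0: 183 xor 233 =  94
byte 1: 110 xor 144 = 254
byte 2: 222 xor  55 = 233
byte 3: 154 xor 173 =  55
byte 4: 137 xor  42 = 163
byte 5: 210 xor 111 = 189
byte 6:  16 xor  74 =  90
byte 7:  96 xor 191 = 223
byte 8:  46 xor  42 =   4
byte 9:  27 xor  16 =  11
byte 10:  38 xor  82 = 116
byte 11: 135 xor 106 = 237
byte 12: 212 xor  27 = 207

5efee937a3bd5adf040b74edcf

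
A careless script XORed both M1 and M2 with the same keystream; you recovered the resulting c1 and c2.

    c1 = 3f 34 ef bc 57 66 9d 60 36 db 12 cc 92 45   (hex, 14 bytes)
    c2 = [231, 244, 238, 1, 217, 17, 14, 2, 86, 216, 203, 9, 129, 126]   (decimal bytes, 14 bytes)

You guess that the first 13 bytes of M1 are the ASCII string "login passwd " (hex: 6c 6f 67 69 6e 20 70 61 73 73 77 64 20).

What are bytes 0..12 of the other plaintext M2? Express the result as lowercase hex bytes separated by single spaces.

b4 af 66 d4 e0 57 e3 03 13 70 ae a1 33

First, c1 ⊕ c2 = (M1 ⊕ K) ⊕ (M2 ⊕ K) = M1 ⊕ M2, so the key drops out. Then M2 = (M1 ⊕ M2) ⊕ M1 over the first 13 bytes.
byte 0: (3f xor e7) xor 6c = d8 xor 6c = b4
byte 1: (34 xor f4) xor 6f = c0 xor 6f = af
byte 2: (ef xor ee) xor 67 = 01 xor 67 = 66
byte 3: (bc xor 01) xor 69 = bd xor 69 = d4
byte 4: (57 xor d9) xor 6e = 8e xor 6e = e0
byte 5: (66 xor 11) xor 20 = 77 xor 20 = 57
byte 6: (9d xor 0e) xor 70 = 93 xor 70 = e3
byte 7: (60 xor 02) xor 61 = 62 xor 61 = 03
byte 8: (36 xor 56) xor 73 = 60 xor 73 = 13
byte 9: (db xor d8) xor 73 = 03 xor 73 = 70
byte 10: (12 xor cb) xor 77 = d9 xor 77 = ae
byte 11: (cc xor 09) xor 64 = c5 xor 64 = a1
byte 12: (92 xor 81) xor 20 = 13 xor 20 = 33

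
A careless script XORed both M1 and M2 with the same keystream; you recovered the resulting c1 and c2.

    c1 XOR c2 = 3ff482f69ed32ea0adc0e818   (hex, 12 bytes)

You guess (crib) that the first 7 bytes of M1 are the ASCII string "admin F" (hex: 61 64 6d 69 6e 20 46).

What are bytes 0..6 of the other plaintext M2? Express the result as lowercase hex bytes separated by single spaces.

5e 90 ef 9f f0 f3 68

Since c1 ⊕ c2 = M1 ⊕ M2, XORing with the guessed M1 bytes yields the corresponding M2 bytes: M2 = (c1 ⊕ c2) ⊕ M1.
3f xor 61 = 5e
f4 xor 64 = 90
82 xor 6d = ef
f6 xor 69 = 9f
9e xor 6e = f0
d3 xor 20 = f3
2e xor 46 = 68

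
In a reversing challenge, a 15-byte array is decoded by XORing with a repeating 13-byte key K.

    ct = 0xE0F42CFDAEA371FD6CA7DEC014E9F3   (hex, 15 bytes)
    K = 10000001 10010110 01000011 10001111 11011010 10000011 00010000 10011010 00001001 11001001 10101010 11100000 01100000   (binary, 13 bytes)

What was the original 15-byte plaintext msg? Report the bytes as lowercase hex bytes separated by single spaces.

61 62 6f 72 74 20 61 67 65 6e 74 20 74 68 65

The 13-byte key repeats, so the effective keystream is 81 96 43 8f da 83 10 9a 09 c9 aa e0 60 81 96.
byte 0: e0 XOR 81 = 61
byte 1: f4 XOR 96 = 62
byte 2: 2c XOR 43 = 6f
byte 3: fd XOR 8f = 72
byte 4: ae XOR da = 74
byte 5: a3 XOR 83 = 20
byte 6: 71 XOR 10 = 61
byte 7: fd XOR 9a = 67
byte 8: 6c XOR 09 = 65
byte 9: a7 XOR c9 = 6e
byte 10: de XOR aa = 74
byte 11: c0 XOR e0 = 20
byte 12: 14 XOR 60 = 74
byte 13: e9 XOR 81 = 68
byte 14: f3 XOR 96 = 65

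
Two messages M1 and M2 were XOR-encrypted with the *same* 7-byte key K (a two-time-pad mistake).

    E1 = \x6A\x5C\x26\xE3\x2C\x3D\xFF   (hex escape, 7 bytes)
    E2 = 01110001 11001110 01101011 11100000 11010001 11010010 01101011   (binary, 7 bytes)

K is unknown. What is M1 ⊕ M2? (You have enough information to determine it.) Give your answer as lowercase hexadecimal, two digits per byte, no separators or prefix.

E1 ⊕ E2 = (M1 ⊕ K) ⊕ (M2 ⊕ K) = M1 ⊕ M2 — the shared key cancels under XOR.
6a ^ 71 = 1b
5c ^ ce = 92
26 ^ 6b = 4d
e3 ^ e0 = 03
2c ^ d1 = fd
3d ^ d2 = ef
ff ^ 6b = 94

1b924d03fdef94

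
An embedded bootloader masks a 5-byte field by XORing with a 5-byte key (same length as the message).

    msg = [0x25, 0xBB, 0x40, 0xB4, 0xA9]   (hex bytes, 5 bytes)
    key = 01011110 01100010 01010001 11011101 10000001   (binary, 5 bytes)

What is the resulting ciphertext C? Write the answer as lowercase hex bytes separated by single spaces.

XOR is its own inverse, so applying the key byte-wise gives the result directly.
25 XOR 5e = 7b
bb XOR 62 = d9
40 XOR 51 = 11
b4 XOR dd = 69
a9 XOR 81 = 28

7b d9 11 69 28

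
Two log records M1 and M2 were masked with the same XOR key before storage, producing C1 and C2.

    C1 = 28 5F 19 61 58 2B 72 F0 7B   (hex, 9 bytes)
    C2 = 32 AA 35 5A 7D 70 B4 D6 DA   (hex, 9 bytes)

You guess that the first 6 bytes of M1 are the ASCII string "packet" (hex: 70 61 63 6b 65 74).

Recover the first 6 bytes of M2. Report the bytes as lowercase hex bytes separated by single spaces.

First, C1 ⊕ C2 = (M1 ⊕ K) ⊕ (M2 ⊕ K) = M1 ⊕ M2, so the key drops out. Then M2 = (M1 ⊕ M2) ⊕ M1 over the first 6 bytes.
byte 0: (28 ⊕ 32) ⊕ 70 = 1a ⊕ 70 = 6a
byte 1: (5f ⊕ aa) ⊕ 61 = f5 ⊕ 61 = 94
byte 2: (19 ⊕ 35) ⊕ 63 = 2c ⊕ 63 = 4f
byte 3: (61 ⊕ 5a) ⊕ 6b = 3b ⊕ 6b = 50
byte 4: (58 ⊕ 7d) ⊕ 65 = 25 ⊕ 65 = 40
byte 5: (2b ⊕ 70) ⊕ 74 = 5b ⊕ 74 = 2f

6a 94 4f 50 40 2f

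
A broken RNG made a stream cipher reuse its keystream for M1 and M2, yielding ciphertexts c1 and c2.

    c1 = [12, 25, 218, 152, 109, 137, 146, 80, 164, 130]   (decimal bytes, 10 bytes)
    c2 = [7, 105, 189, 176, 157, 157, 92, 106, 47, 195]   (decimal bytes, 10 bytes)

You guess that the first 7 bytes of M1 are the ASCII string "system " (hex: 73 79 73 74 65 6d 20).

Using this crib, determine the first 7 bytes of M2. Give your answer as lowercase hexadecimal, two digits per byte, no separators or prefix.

First, c1 ⊕ c2 = (M1 ⊕ K) ⊕ (M2 ⊕ K) = M1 ⊕ M2, so the key drops out. Then M2 = (M1 ⊕ M2) ⊕ M1 over the first 7 bytes.
byte 0: (0c ^ 07) ^ 73 = 0b ^ 73 = 78
byte 1: (19 ^ 69) ^ 79 = 70 ^ 79 = 09
byte 2: (da ^ bd) ^ 73 = 67 ^ 73 = 14
byte 3: (98 ^ b0) ^ 74 = 28 ^ 74 = 5c
byte 4: (6d ^ 9d) ^ 65 = f0 ^ 65 = 95
byte 5: (89 ^ 9d) ^ 6d = 14 ^ 6d = 79
byte 6: (92 ^ 5c) ^ 20 = ce ^ 20 = ee

7809145c9579ee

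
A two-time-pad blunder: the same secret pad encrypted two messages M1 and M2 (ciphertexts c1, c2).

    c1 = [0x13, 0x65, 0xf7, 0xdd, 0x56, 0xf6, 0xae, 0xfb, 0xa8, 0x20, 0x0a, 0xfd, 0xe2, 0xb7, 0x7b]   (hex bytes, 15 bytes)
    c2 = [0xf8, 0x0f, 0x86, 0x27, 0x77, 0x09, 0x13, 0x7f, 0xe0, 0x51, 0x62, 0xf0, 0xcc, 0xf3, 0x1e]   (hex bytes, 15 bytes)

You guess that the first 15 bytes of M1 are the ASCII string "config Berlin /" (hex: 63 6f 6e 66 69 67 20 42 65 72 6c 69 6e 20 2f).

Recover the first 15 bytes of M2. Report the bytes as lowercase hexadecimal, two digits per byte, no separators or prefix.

First, c1 ⊕ c2 = (M1 ⊕ K) ⊕ (M2 ⊕ K) = M1 ⊕ M2, so the key drops out. Then M2 = (M1 ⊕ M2) ⊕ M1 over the first 15 bytes.
byte 0: (13 ⊕ f8) ⊕ 63 = eb ⊕ 63 = 88
byte 1: (65 ⊕ 0f) ⊕ 6f = 6a ⊕ 6f = 05
byte 2: (f7 ⊕ 86) ⊕ 6e = 71 ⊕ 6e = 1f
byte 3: (dd ⊕ 27) ⊕ 66 = fa ⊕ 66 = 9c
byte 4: (56 ⊕ 77) ⊕ 69 = 21 ⊕ 69 = 48
byte 5: (f6 ⊕ 09) ⊕ 67 = ff ⊕ 67 = 98
byte 6: (ae ⊕ 13) ⊕ 20 = bd ⊕ 20 = 9d
byte 7: (fb ⊕ 7f) ⊕ 42 = 84 ⊕ 42 = c6
byte 8: (a8 ⊕ e0) ⊕ 65 = 48 ⊕ 65 = 2d
byte 9: (20 ⊕ 51) ⊕ 72 = 71 ⊕ 72 = 03
byte 10: (0a ⊕ 62) ⊕ 6c = 68 ⊕ 6c = 04
byte 11: (fd ⊕ f0) ⊕ 69 = 0d ⊕ 69 = 64
byte 12: (e2 ⊕ cc) ⊕ 6e = 2e ⊕ 6e = 40
byte 13: (b7 ⊕ f3) ⊕ 20 = 44 ⊕ 20 = 64
byte 14: (7b ⊕ 1e) ⊕ 2f = 65 ⊕ 2f = 4a

88051f9c48989dc62d03046440644a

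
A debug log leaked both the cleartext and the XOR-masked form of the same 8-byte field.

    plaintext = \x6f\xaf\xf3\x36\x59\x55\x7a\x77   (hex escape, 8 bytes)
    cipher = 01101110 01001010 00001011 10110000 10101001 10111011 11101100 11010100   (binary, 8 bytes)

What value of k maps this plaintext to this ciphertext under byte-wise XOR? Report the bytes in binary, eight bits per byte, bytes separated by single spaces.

Since cipher = plaintext ⊕ k, XORing both sides with plaintext gives k = plaintext ⊕ cipher.
6f ^ 6e = 01
af ^ 4a = e5
f3 ^ 0b = f8
36 ^ b0 = 86
59 ^ a9 = f0
55 ^ bb = ee
7a ^ ec = 96
77 ^ d4 = a3

00000001 11100101 11111000 10000110 11110000 11101110 10010110 10100011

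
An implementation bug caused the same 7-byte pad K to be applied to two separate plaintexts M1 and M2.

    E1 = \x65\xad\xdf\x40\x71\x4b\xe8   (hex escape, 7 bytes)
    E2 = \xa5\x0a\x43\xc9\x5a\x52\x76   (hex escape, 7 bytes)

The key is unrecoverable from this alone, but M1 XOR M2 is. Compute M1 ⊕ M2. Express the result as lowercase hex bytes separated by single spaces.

E1 ⊕ E2 = (M1 ⊕ K) ⊕ (M2 ⊕ K) = M1 ⊕ M2 — the shared key cancels under XOR.
byte 0: 101 ⊕ 165 = 192
byte 1: 173 ⊕  10 = 167
byte 2: 223 ⊕  67 = 156
byte 3:  64 ⊕ 201 = 137
byte 4: 113 ⊕  90 =  43
byte 5:  75 ⊕  82 =  25
byte 6: 232 ⊕ 118 = 158

c0 a7 9c 89 2b 19 9e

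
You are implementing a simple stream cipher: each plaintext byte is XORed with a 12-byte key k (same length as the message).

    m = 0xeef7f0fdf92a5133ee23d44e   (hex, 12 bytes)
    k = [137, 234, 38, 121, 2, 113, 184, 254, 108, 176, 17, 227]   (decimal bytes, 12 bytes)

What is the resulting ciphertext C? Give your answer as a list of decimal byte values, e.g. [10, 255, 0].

XOR is its own inverse, so applying the key byte-wise gives the result directly.
byte 0: 238 xor 137 = 103
byte 1: 247 xor 234 =  29
byte 2: 240 xor  38 = 214
byte 3: 253 xor 121 = 132
byte 4: 249 xor   2 = 251
byte 5:  42 xor 113 =  91
byte 6:  81 xor 184 = 233
byte 7:  51 xor 254 = 205
byte 8: 238 xor 108 = 130
byte 9:  35 xor 176 = 147
byte 10: 212 xor  17 = 197
byte 11:  78 xor 227 = 173

[103, 29, 214, 132, 251, 91, 233, 205, 130, 147, 197, 173]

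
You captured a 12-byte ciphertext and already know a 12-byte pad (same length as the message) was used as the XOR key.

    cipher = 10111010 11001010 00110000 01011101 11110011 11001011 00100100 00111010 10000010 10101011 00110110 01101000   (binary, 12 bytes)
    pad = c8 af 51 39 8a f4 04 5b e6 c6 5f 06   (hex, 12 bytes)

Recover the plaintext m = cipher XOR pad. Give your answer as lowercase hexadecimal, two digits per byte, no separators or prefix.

XOR is its own inverse, so applying the key byte-wise gives the result directly.
ba ^ c8 = 72
ca ^ af = 65
30 ^ 51 = 61
5d ^ 39 = 64
f3 ^ 8a = 79
cb ^ f4 = 3f
24 ^ 04 = 20
3a ^ 5b = 61
82 ^ e6 = 64
ab ^ c6 = 6d
36 ^ 5f = 69
68 ^ 06 = 6e

72656164793f2061646d696e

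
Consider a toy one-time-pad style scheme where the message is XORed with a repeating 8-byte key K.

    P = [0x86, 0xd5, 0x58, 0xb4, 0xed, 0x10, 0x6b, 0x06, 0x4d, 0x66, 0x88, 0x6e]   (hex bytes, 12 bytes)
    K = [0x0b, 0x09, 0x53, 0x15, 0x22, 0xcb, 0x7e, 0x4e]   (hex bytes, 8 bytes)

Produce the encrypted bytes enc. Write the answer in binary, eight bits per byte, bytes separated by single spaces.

10001101 11011100 00001011 10100001 11001111 11011011 00010101 01001000 01000110 01101111 11011011 01111011

The 8-byte key repeats, so the effective keystream is 0b 09 53 15 22 cb 7e 4e 0b 09 53 15.
byte 0: 86 XOR 0b = 8d
byte 1: d5 XOR 09 = dc
byte 2: 58 XOR 53 = 0b
byte 3: b4 XOR 15 = a1
byte 4: ed XOR 22 = cf
byte 5: 10 XOR cb = db
byte 6: 6b XOR 7e = 15
byte 7: 06 XOR 4e = 48
byte 8: 4d XOR 0b = 46
byte 9: 66 XOR 09 = 6f
byte 10: 88 XOR 53 = db
byte 11: 6e XOR 15 = 7b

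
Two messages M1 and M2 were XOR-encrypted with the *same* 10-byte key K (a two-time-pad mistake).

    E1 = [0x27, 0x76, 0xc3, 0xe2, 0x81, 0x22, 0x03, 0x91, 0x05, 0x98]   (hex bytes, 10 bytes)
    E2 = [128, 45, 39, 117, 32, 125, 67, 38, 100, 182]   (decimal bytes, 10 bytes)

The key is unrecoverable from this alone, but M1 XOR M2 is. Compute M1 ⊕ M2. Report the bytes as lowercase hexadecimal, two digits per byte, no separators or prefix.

E1 ⊕ E2 = (M1 ⊕ K) ⊕ (M2 ⊕ K) = M1 ⊕ M2 — the shared key cancels under XOR.
00100111 ^ 10000000 = 10100111
01110110 ^ 00101101 = 01011011
11000011 ^ 00100111 = 11100100
11100010 ^ 01110101 = 10010111
10000001 ^ 00100000 = 10100001
00100010 ^ 01111101 = 01011111
00000011 ^ 01000011 = 01000000
10010001 ^ 00100110 = 10110111
00000101 ^ 01100100 = 01100001
10011000 ^ 10110110 = 00101110

a75be497a15f40b7612e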